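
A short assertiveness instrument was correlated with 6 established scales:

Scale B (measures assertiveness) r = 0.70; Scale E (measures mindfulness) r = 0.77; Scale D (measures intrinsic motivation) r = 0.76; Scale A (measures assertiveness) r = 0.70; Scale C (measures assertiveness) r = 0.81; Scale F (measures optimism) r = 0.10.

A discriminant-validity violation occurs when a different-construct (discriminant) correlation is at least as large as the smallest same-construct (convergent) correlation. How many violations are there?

2

Convergent (same construct = assertiveness): Scale B, Scale A, Scale C.
Smallest convergent = 0.70. Discriminant values: 0.77, 0.76, 0.10; count ≥ 0.70 → 2.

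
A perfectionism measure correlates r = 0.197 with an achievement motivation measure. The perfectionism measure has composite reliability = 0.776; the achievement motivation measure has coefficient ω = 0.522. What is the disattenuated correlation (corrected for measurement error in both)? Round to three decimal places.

0.310

r_true = r_obs / √(r_xx · r_yy) = 0.197 / √(0.776 × 0.522) = 0.197 / √0.405072 = 0.197 / 0.6365 ≈ 0.310.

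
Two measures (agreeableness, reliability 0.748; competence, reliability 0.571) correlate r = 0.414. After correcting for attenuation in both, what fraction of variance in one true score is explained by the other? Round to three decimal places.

Disattenuated r = 0.414 / √(0.748 × 0.571) = 0.414 / 0.6535 = 0.6335.
Shared true-score variance = 0.6335² = 0.4013 ≈ 0.401.

0.401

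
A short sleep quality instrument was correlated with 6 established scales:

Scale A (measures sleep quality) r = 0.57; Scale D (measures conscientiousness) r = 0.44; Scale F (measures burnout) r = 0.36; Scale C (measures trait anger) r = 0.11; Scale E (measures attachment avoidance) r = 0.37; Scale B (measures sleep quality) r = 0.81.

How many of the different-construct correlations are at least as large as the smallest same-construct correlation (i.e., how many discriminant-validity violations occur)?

0

Convergent (same construct = sleep quality): Scale A, Scale B.
Smallest convergent = 0.57. Discriminant values: 0.44, 0.36, 0.11, 0.37; count ≥ 0.57 → 0.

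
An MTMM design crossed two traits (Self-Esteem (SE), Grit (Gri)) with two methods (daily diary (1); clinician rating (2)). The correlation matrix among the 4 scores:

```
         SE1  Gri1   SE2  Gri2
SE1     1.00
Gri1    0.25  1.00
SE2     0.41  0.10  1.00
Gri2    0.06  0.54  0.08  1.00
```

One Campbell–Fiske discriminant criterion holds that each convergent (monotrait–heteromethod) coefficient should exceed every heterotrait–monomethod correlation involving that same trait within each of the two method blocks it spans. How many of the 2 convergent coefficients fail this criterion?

0

Each convergent coefficient versus the relevant comparison correlations:
SE (methods 1·2): 0.41 vs {0.25, 0.08} → pass.
Gri (methods 1·2): 0.54 vs {0.25, 0.08} → pass.
0 of 2 fail.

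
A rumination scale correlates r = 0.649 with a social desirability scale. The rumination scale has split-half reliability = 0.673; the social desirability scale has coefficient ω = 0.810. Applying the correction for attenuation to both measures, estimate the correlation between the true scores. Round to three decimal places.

r_true = r_obs / √(r_xx · r_yy) = 0.649 / √(0.673 × 0.810) = 0.649 / √0.545130 = 0.649 / 0.7383 ≈ 0.879.

0.879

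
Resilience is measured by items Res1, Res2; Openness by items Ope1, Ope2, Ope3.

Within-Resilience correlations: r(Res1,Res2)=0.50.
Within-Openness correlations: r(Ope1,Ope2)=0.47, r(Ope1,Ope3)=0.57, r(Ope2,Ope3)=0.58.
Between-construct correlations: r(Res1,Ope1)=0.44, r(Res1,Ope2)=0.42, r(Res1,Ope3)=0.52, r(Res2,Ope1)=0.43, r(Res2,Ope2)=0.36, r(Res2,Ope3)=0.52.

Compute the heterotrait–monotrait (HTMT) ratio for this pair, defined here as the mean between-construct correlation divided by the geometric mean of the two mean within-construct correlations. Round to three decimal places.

Between-construct mean = 2.69/6 = 0.4483.
Mean within-Res = 0.50/1 = 0.5000; mean within-Ope = 1.62/3 = 0.5400.
Geometric mean = √(0.5000 × 0.5400) = 0.5196.
HTMT = 0.4483 / 0.5196 = 0.863.

0.863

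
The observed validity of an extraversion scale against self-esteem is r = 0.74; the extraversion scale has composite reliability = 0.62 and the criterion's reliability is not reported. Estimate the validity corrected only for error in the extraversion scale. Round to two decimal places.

0.94

Single correction: r_c = r_obs / √r_xx = 0.74 / √0.62 = 0.74 / 0.7874 ≈ 0.94.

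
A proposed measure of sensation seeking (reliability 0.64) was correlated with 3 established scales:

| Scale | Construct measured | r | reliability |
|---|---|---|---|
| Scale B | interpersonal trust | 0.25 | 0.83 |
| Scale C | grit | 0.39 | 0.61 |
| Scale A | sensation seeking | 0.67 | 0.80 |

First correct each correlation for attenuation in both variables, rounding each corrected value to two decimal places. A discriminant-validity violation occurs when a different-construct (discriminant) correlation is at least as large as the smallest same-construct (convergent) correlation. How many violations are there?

0

Disattenuated r (r / √(r_scale · r_new)):
  Scale B (disc): 0.25 / √(0.83·0.64) = 0.34
  Scale C (disc): 0.39 / √(0.61·0.64) = 0.62
  Scale A (conv): 0.67 / √(0.80·0.64) = 0.94
Smallest convergent = 0.94. Discriminant values: 0.34, 0.62; count ≥ 0.94 → 0.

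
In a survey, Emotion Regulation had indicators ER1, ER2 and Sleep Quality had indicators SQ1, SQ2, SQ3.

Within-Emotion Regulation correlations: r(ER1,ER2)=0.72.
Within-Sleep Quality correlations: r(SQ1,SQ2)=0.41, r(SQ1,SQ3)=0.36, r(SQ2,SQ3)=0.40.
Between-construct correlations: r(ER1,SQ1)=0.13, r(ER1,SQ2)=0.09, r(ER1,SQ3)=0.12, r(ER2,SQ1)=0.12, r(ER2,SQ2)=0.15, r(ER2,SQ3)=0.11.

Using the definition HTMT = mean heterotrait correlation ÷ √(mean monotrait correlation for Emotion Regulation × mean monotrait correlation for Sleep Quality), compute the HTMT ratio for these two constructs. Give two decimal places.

Between-construct mean = 0.72/6 = 0.1200.
Mean within-ER = 0.72/1 = 0.7200; mean within-SQ = 1.17/3 = 0.3900.
Geometric mean = √(0.7200 × 0.3900) = 0.5299.
HTMT = 0.1200 / 0.5299 = 0.23.

0.23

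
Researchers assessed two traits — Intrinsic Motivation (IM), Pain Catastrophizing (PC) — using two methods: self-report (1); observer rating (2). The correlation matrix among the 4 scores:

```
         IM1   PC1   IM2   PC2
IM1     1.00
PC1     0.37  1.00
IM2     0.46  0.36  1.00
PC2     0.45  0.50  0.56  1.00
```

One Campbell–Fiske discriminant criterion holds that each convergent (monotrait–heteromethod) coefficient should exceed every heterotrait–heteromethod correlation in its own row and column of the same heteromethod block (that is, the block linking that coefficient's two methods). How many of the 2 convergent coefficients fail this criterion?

Checking each validity diagonal entry against its comparison values:
IM (methods 1·2): 0.46 vs {0.45, 0.36} → pass.
PC (methods 1·2): 0.50 vs {0.36, 0.45} → pass.
0 of 2 fail.

0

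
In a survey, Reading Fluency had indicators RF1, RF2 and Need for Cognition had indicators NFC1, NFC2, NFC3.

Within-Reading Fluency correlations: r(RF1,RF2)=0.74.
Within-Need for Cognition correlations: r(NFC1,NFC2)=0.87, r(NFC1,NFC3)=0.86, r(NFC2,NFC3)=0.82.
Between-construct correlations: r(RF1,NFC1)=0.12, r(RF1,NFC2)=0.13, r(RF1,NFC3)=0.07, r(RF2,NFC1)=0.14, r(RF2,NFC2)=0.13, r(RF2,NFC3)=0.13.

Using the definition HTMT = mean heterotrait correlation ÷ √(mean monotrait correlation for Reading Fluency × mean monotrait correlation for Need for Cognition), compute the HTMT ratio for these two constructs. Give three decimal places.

Between-construct mean = 0.72/6 = 0.1200.
Mean within-RF = 0.74/1 = 0.7400; mean within-NFC = 2.55/3 = 0.8500.
Geometric mean = √(0.7400 × 0.8500) = 0.7931.
HTMT = 0.1200 / 0.7931 = 0.151.

0.151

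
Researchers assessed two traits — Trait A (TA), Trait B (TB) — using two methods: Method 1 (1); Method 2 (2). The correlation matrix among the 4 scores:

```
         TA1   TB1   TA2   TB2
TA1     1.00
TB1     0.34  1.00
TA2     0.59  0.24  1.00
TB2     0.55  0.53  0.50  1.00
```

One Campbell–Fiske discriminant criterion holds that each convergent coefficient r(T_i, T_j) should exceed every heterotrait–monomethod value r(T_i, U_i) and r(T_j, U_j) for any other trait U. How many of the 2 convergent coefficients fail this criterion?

0

Convergent coefficients and their comparison sets:
TA (methods 1·2): 0.59 vs {0.34, 0.50} → pass.
TB (methods 1·2): 0.53 vs {0.34, 0.50} → pass.
0 of 2 fail.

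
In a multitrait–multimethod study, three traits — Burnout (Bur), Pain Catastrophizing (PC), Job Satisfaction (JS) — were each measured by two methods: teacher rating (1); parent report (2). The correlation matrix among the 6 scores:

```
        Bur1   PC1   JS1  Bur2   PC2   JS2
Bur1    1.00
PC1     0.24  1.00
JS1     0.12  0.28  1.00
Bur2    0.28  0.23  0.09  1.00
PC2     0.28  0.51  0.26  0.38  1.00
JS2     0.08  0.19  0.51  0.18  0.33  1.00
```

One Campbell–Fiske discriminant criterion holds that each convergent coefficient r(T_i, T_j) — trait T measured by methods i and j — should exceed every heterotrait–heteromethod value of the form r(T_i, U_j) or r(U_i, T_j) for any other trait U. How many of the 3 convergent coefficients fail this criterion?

1

Each convergent coefficient versus the relevant comparison correlations:
Bur (methods 1·2): 0.28 vs {0.28, 0.23, 0.08, 0.09} → fail.
PC (methods 1·2): 0.51 vs {0.23, 0.28, 0.19, 0.26} → pass.
JS (methods 1·2): 0.51 vs {0.09, 0.08, 0.26, 0.19} → pass.
1 of 3 fail.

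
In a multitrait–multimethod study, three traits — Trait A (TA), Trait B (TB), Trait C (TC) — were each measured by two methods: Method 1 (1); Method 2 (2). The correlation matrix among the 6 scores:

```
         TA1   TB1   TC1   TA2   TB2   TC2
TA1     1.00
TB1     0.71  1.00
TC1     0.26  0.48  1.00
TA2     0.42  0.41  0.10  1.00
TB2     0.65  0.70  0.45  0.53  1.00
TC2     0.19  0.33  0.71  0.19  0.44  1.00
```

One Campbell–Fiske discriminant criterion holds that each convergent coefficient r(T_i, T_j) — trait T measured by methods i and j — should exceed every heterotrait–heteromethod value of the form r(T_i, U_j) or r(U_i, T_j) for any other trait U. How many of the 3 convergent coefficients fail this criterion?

Checking each validity diagonal entry against its comparison values:
TA (methods 1·2): 0.42 vs {0.65, 0.41, 0.19, 0.10} → fail.
TB (methods 1·2): 0.70 vs {0.41, 0.65, 0.33, 0.45} → pass.
TC (methods 1·2): 0.71 vs {0.10, 0.19, 0.45, 0.33} → pass.
1 of 3 fail.

1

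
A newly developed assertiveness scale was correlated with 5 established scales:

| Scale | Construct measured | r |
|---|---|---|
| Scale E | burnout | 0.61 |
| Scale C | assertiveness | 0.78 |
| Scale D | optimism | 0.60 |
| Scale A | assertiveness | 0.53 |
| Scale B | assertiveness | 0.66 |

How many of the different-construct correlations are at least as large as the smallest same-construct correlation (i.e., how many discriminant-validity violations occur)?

2

Convergent (same construct = assertiveness): Scale C, Scale A, Scale B.
Smallest convergent = 0.53. Discriminant values: 0.61, 0.60; count ≥ 0.53 → 2.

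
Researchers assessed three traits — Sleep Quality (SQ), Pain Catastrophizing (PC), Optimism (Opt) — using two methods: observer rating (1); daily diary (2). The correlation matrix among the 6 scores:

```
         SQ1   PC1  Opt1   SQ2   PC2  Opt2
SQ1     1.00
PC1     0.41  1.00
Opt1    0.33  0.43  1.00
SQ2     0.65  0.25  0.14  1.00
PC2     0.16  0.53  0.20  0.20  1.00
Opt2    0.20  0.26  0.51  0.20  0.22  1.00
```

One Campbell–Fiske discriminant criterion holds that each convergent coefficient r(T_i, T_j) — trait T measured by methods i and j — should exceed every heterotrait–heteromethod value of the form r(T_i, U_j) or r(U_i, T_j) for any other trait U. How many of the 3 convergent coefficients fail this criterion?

Convergent coefficients and their comparison sets:
SQ (methods 1·2): 0.65 vs {0.16, 0.25, 0.20, 0.14} → pass.
PC (methods 1·2): 0.53 vs {0.25, 0.16, 0.26, 0.20} → pass.
Opt (methods 1·2): 0.51 vs {0.14, 0.20, 0.20, 0.26} → pass.
0 of 3 fail.

0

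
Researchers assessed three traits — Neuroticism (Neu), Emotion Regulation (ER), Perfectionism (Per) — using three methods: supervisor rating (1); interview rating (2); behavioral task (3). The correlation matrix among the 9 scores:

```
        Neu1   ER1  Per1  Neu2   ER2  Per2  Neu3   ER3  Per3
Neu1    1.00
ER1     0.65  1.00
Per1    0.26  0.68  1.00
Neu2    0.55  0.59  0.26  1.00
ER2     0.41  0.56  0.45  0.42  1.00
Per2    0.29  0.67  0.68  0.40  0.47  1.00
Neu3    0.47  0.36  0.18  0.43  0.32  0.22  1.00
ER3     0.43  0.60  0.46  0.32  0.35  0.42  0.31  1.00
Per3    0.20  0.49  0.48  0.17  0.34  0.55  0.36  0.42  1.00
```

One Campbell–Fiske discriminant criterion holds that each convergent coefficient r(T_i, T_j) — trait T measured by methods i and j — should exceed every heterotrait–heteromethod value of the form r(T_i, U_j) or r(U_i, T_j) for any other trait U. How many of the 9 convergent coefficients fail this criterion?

4

Checking each validity diagonal entry against its comparison values:
Neu (methods 1·2): 0.55 vs {0.41, 0.59, 0.29, 0.26} → fail.
Neu (methods 1·3): 0.47 vs {0.43, 0.36, 0.20, 0.18} → pass.
Neu (methods 2·3): 0.43 vs {0.32, 0.32, 0.17, 0.22} → pass.
ER (methods 1·2): 0.56 vs {0.59, 0.41, 0.67, 0.45} → fail.
ER (methods 1·3): 0.60 vs {0.36, 0.43, 0.49, 0.46} → pass.
ER (methods 2·3): 0.35 vs {0.32, 0.32, 0.34, 0.42} → fail.
Per (methods 1·2): 0.68 vs {0.26, 0.29, 0.45, 0.67} → pass.
Per (methods 1·3): 0.48 vs {0.18, 0.20, 0.46, 0.49} → fail.
Per (methods 2·3): 0.55 vs {0.22, 0.17, 0.42, 0.34} → pass.
4 of 9 fail.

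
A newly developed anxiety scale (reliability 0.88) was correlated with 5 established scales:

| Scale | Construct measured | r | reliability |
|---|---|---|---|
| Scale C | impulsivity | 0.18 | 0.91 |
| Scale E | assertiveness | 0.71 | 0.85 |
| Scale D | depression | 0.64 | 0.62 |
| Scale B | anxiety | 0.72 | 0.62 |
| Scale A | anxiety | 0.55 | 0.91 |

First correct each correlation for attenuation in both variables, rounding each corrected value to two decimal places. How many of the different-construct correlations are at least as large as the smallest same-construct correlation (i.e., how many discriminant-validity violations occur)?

2

Disattenuated r (r / √(r_scale · r_new)):
  Scale C (disc): 0.18 / √(0.91·0.88) = 0.20
  Scale E (disc): 0.71 / √(0.85·0.88) = 0.82
  Scale D (disc): 0.64 / √(0.62·0.88) = 0.87
  Scale B (conv): 0.72 / √(0.62·0.88) = 0.97
  Scale A (conv): 0.55 / √(0.91·0.88) = 0.61
Smallest convergent = 0.61. Discriminant values: 0.20, 0.82, 0.87; count ≥ 0.61 → 2.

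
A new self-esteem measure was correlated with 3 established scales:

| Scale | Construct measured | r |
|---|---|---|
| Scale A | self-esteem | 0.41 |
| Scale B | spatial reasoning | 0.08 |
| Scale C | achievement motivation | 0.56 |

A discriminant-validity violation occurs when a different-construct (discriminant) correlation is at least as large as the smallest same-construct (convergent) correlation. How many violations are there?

Convergent (same construct = self-esteem): Scale A.
Smallest convergent = 0.41. Discriminant values: 0.08, 0.56; count ≥ 0.41 → 1.

1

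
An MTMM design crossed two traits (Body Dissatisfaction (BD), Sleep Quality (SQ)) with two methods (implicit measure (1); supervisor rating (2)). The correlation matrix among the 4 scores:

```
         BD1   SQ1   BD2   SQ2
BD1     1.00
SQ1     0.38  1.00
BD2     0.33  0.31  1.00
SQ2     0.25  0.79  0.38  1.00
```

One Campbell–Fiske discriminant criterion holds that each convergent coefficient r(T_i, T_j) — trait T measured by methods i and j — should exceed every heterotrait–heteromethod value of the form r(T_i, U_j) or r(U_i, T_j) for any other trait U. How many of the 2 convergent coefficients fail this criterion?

0

Each convergent coefficient versus the relevant comparison correlations:
BD (methods 1·2): 0.33 vs {0.25, 0.31} → pass.
SQ (methods 1·2): 0.79 vs {0.31, 0.25} → pass.
0 of 2 fail.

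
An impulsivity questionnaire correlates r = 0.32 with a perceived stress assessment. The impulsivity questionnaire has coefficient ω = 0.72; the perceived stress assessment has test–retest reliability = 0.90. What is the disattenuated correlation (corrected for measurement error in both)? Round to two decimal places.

r_true = r_obs / √(r_xx · r_yy) = 0.32 / √(0.72 × 0.90) = 0.32 / √0.6480 = 0.32 / 0.8050 ≈ 0.40.

0.40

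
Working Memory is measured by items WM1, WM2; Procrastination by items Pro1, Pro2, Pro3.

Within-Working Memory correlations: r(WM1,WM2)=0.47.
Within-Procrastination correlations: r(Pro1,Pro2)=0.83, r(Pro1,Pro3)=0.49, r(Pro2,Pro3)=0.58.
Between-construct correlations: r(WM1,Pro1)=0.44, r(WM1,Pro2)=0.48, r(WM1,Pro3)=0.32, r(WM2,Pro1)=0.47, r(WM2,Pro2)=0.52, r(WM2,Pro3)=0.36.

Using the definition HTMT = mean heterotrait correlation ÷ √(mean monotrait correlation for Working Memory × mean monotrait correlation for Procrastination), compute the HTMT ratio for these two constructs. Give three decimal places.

0.791

Between-construct mean = 2.59/6 = 0.4317.
Mean within-WM = 0.47/1 = 0.4700; mean within-Pro = 1.90/3 = 0.6333.
Geometric mean = √(0.4700 × 0.6333) = 0.5456.
HTMT = 0.4317 / 0.5456 = 0.791.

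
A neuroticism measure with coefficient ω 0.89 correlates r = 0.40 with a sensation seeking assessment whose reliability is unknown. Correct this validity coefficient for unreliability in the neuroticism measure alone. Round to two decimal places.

Single correction: r_c = r_obs / √r_xx = 0.40 / √0.89 = 0.40 / 0.9434 ≈ 0.42.

0.42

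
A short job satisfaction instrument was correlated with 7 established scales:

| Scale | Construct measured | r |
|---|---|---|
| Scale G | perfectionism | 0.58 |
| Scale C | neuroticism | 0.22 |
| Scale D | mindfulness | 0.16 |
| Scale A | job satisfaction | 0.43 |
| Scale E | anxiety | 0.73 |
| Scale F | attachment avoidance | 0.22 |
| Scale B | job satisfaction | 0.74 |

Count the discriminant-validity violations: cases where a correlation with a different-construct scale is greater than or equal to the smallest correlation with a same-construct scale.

Convergent (same construct = job satisfaction): Scale A, Scale B.
Smallest convergent = 0.43. Discriminant values: 0.58, 0.22, 0.16, 0.73, 0.22; count ≥ 0.43 → 2.

2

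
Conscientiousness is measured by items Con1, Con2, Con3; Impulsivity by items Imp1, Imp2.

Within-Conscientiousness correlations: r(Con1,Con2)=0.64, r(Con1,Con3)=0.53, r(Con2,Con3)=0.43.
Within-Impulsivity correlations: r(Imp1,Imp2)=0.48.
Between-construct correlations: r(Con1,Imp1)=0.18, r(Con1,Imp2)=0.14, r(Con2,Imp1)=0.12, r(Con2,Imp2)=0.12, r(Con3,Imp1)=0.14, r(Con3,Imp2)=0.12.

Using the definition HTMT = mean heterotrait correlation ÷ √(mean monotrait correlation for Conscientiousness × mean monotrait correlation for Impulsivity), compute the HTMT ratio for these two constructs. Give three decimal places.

0.270

Between-construct mean = 0.82/6 = 0.1367.
Mean within-Con = 1.60/3 = 0.5333; mean within-Imp = 0.48/1 = 0.4800.
Geometric mean = √(0.5333 × 0.4800) = 0.5059.
HTMT = 0.1367 / 0.5059 = 0.270.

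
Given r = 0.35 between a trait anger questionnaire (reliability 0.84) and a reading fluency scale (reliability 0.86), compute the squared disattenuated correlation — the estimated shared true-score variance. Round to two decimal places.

Disattenuated r = 0.35 / √(0.84 × 0.86) = 0.35 / 0.8499 = 0.4118.
Shared true-score variance = 0.4118² = 0.1696 ≈ 0.17.

0.17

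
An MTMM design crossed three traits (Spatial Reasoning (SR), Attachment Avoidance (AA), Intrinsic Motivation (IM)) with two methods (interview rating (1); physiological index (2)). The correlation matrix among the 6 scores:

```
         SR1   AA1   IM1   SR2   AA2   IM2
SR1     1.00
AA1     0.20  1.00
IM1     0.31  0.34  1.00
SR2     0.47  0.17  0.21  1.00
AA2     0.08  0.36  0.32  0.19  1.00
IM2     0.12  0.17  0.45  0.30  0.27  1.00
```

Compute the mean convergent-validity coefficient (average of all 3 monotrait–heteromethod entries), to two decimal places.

Convergent values: 0.47, 0.36, 0.45; mean = 1.28/3 = 0.43.

0.43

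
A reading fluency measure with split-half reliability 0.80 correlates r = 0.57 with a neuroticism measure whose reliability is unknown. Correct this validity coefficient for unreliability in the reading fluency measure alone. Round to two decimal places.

Single correction: r_c = r_obs / √r_xx = 0.57 / √0.80 = 0.57 / 0.8944 ≈ 0.64.

0.64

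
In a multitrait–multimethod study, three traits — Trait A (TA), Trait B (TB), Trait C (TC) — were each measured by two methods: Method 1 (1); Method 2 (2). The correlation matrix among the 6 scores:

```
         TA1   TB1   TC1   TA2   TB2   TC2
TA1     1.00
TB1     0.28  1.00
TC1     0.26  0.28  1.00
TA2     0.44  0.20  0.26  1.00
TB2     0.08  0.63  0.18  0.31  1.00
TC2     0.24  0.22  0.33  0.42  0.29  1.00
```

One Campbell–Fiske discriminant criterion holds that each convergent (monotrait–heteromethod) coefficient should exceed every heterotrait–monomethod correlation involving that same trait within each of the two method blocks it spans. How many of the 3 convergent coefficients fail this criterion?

1

Each convergent coefficient versus the relevant comparison correlations:
TA (methods 1·2): 0.44 vs {0.28, 0.31, 0.26, 0.42} → pass.
TB (methods 1·2): 0.63 vs {0.28, 0.31, 0.28, 0.29} → pass.
TC (methods 1·2): 0.33 vs {0.26, 0.42, 0.28, 0.29} → fail.
1 of 3 fail.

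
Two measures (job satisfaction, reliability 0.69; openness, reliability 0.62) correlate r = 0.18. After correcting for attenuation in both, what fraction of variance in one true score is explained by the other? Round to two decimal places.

Disattenuated r = 0.18 / √(0.69 × 0.62) = 0.18 / 0.6541 = 0.2752.
Shared true-score variance = 0.2752² = 0.0757 ≈ 0.08.

0.08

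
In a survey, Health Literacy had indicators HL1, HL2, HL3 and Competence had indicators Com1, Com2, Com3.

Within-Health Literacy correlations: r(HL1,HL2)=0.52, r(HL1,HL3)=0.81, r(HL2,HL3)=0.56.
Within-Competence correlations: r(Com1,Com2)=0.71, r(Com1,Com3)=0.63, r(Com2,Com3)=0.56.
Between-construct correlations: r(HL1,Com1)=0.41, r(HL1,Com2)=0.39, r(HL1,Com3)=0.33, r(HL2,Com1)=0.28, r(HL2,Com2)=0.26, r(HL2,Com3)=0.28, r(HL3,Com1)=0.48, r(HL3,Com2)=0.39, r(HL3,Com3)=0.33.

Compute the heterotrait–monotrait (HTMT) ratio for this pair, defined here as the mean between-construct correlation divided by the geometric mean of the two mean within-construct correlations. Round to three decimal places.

Mean heterotrait r = 3.15/9 = 0.3500.
Mean within-HL = 1.89/3 = 0.6300; mean within-Com = 1.90/3 = 0.6333.
Geometric mean = √(0.6300 × 0.6333) = 0.6316.
HTMT = 0.3500 / 0.6316 = 0.554.

0.554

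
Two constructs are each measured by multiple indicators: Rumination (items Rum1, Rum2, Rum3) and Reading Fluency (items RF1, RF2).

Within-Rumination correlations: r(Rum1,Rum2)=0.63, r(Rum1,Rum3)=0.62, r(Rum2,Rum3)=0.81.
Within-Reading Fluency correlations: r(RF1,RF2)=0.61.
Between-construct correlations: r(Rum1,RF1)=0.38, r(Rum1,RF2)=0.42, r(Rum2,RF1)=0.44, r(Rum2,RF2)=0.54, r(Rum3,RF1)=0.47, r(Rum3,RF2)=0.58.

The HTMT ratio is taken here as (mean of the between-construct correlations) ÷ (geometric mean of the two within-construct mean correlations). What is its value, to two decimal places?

0.73

Mean between = 2.83/6 = 0.4717.
Mean within-Rum = 2.06/3 = 0.6867; mean within-RF = 0.61/1 = 0.6100.
Geometric mean = √(0.6867 × 0.6100) = 0.6472.
HTMT = 0.4717 / 0.6472 = 0.73.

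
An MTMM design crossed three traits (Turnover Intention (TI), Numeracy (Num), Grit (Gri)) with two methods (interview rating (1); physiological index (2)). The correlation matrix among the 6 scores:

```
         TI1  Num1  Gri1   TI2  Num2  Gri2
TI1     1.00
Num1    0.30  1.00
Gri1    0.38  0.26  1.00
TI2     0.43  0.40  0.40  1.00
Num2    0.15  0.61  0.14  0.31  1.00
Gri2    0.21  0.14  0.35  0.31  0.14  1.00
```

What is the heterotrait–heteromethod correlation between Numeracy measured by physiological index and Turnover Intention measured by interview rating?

0.15

Different traits and methods: r(Num2, TI1) = 0.15.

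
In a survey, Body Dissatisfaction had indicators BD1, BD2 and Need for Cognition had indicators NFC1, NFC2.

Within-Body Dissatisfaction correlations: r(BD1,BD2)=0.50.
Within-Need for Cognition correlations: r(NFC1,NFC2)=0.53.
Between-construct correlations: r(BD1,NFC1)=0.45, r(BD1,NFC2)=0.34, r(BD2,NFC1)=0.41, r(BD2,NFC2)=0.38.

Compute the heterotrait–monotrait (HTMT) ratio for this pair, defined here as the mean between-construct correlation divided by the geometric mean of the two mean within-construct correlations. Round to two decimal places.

0.77

Mean heterotrait r = 1.58/4 = 0.3950.
Mean within-BD = 0.50/1 = 0.5000; mean within-NFC = 0.53/1 = 0.5300.
Geometric mean = √(0.5000 × 0.5300) = 0.5148.
HTMT = 0.3950 / 0.5148 = 0.77.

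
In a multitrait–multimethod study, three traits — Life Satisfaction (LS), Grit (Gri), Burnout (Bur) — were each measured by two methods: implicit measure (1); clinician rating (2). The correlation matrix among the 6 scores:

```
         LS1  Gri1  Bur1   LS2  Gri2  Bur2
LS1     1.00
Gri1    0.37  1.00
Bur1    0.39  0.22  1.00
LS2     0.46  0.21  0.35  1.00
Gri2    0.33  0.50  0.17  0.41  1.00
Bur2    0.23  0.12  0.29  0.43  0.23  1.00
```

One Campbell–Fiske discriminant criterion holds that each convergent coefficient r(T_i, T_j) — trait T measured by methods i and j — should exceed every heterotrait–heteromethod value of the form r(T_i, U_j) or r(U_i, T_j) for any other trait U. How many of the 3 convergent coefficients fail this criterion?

Checking each validity diagonal entry against its comparison values:
LS (methods 1·2): 0.46 vs {0.33, 0.21, 0.23, 0.35} → pass.
Gri (methods 1·2): 0.50 vs {0.21, 0.33, 0.12, 0.17} → pass.
Bur (methods 1·2): 0.29 vs {0.35, 0.23, 0.17, 0.12} → fail.
1 of 3 fail.

1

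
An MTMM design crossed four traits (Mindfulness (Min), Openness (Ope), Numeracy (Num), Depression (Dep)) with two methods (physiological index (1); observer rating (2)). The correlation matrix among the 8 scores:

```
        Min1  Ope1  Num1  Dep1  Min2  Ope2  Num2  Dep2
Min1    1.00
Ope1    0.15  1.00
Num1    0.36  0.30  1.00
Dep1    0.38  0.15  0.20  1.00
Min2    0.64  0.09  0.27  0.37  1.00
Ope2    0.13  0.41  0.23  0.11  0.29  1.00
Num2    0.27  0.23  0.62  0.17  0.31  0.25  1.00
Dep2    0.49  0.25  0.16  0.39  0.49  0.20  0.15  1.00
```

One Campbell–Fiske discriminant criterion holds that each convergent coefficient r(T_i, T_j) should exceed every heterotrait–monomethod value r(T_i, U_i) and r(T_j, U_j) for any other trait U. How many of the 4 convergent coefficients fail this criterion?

Checking each validity diagonal entry against its comparison values:
Min (methods 1·2): 0.64 vs {0.15, 0.29, 0.36, 0.31, 0.38, 0.49} → pass.
Ope (methods 1·2): 0.41 vs {0.15, 0.29, 0.30, 0.25, 0.15, 0.20} → pass.
Num (methods 1·2): 0.62 vs {0.36, 0.31, 0.30, 0.25, 0.20, 0.15} → pass.
Dep (methods 1·2): 0.39 vs {0.38, 0.49, 0.15, 0.20, 0.20, 0.15} → fail.
1 of 4 fail.

1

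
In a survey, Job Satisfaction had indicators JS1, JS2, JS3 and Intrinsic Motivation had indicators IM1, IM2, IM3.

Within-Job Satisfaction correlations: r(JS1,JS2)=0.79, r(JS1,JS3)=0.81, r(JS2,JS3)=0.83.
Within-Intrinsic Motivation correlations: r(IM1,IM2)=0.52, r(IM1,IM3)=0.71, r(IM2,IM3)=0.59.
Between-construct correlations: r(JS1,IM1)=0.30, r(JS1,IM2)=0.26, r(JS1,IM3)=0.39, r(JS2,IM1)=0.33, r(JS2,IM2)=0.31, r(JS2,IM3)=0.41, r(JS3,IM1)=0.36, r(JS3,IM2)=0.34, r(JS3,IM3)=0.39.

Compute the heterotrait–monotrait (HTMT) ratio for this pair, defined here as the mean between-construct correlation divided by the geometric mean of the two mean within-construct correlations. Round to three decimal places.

Between-construct mean = 3.09/9 = 0.3433.
Mean within-JS = 2.43/3 = 0.8100; mean within-IM = 1.82/3 = 0.6067.
Geometric mean = √(0.8100 × 0.6067) = 0.7010.
HTMT = 0.3433 / 0.7010 = 0.490.

0.490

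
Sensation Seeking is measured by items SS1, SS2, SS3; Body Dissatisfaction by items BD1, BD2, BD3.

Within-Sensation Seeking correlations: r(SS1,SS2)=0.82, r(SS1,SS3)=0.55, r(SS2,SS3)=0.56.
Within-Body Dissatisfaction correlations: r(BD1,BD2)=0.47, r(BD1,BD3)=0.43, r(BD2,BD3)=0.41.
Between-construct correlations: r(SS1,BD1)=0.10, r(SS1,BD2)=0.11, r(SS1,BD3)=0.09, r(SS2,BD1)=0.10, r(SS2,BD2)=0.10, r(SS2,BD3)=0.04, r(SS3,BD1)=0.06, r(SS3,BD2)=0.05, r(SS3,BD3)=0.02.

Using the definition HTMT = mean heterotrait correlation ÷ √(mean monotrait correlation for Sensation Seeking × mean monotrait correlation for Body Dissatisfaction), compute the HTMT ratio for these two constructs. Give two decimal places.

Between-construct mean = 0.67/9 = 0.0744.
Mean within-SS = 1.93/3 = 0.6433; mean within-BD = 1.31/3 = 0.4367.
Geometric mean = √(0.6433 × 0.4367) = 0.5300.
HTMT = 0.0744 / 0.5300 = 0.14.

0.14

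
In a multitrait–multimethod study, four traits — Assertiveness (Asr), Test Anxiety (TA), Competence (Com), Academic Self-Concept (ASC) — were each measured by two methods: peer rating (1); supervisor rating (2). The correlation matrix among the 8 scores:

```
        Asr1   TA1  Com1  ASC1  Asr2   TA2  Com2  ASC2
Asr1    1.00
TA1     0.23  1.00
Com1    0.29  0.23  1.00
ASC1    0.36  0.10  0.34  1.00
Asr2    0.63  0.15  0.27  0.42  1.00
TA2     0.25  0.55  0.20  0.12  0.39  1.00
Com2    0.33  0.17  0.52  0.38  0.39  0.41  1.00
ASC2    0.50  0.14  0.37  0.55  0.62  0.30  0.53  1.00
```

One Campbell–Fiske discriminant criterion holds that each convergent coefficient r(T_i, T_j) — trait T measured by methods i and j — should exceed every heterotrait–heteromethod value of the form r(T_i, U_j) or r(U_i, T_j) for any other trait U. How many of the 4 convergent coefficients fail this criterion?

0

Each convergent coefficient versus the relevant comparison correlations:
Asr (methods 1·2): 0.63 vs {0.25, 0.15, 0.33, 0.27, 0.50, 0.42} → pass.
TA (methods 1·2): 0.55 vs {0.15, 0.25, 0.17, 0.20, 0.14, 0.12} → pass.
Com (methods 1·2): 0.52 vs {0.27, 0.33, 0.20, 0.17, 0.37, 0.38} → pass.
ASC (methods 1·2): 0.55 vs {0.42, 0.50, 0.12, 0.14, 0.38, 0.37} → pass.
0 of 4 fail.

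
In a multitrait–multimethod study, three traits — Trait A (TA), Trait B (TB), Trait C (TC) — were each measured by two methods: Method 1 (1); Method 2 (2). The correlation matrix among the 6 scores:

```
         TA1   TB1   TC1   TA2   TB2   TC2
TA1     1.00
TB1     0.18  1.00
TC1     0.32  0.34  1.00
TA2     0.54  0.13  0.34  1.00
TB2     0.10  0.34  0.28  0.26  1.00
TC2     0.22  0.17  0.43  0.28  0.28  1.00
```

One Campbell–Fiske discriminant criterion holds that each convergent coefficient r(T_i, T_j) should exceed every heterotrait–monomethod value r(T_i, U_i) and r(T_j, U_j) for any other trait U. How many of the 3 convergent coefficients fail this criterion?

Checking each validity diagonal entry against its comparison values:
TA (methods 1·2): 0.54 vs {0.18, 0.26, 0.32, 0.28} → pass.
TB (methods 1·2): 0.34 vs {0.18, 0.26, 0.34, 0.28} → fail.
TC (methods 1·2): 0.43 vs {0.32, 0.28, 0.34, 0.28} → pass.
1 of 3 fail.

1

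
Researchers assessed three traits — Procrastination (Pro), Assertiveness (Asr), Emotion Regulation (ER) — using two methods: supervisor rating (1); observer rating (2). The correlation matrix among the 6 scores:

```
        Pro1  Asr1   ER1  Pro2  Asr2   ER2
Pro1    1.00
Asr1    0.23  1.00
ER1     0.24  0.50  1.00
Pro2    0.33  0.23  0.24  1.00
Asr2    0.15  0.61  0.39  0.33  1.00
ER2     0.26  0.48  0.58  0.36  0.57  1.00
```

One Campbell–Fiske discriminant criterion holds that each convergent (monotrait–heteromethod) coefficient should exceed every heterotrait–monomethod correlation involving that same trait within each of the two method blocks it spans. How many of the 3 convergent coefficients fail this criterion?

1

Each convergent coefficient versus the relevant comparison correlations:
Pro (methods 1·2): 0.33 vs {0.23, 0.33, 0.24, 0.36} → fail.
Asr (methods 1·2): 0.61 vs {0.23, 0.33, 0.50, 0.57} → pass.
ER (methods 1·2): 0.58 vs {0.24, 0.36, 0.50, 0.57} → pass.
1 of 3 fail.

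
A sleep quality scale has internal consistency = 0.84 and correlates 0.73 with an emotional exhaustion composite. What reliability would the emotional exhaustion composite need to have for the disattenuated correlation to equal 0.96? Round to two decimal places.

r_true = r_obs / √(r_xx · r_yy) ⇒ 0.96 = 0.73 / √(0.84 · r_yy).
√(0.84 · r_yy) = 0.73 / 0.96 = 0.7604; 0.84 · r_yy = 0.5782; r_yy = 0.5782 / 0.84 ≈ 0.69.

0.69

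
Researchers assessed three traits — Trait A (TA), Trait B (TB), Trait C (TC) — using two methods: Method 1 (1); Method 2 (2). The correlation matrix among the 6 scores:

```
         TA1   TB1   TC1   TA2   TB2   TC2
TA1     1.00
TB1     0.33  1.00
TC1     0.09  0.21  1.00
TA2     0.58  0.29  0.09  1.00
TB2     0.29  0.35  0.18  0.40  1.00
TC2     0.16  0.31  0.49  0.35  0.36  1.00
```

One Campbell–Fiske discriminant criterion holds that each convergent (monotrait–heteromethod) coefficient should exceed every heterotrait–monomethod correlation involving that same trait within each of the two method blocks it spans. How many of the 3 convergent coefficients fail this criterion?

Checking each validity diagonal entry against its comparison values:
TA (methods 1·2): 0.58 vs {0.33, 0.40, 0.09, 0.35} → pass.
TB (methods 1·2): 0.35 vs {0.33, 0.40, 0.21, 0.36} → fail.
TC (methods 1·2): 0.49 vs {0.09, 0.35, 0.21, 0.36} → pass.
1 of 3 fail.

1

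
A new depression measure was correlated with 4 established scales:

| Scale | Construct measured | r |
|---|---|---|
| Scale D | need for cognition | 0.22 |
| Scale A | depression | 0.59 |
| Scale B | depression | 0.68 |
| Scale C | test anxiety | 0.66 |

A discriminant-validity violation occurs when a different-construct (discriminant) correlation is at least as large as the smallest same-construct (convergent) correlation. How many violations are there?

1

Convergent (same construct = depression): Scale A, Scale B.
Smallest convergent = 0.59. Discriminant values: 0.22, 0.66; count ≥ 0.59 → 1.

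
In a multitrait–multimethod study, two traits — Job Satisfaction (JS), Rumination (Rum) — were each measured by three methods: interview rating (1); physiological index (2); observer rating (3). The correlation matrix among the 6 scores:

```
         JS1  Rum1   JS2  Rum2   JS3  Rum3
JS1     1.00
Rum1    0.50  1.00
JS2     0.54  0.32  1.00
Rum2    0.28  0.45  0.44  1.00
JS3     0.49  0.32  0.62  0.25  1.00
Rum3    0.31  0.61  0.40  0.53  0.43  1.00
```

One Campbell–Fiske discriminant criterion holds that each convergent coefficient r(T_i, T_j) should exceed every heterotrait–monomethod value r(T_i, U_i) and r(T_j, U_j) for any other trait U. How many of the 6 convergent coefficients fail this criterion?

2

Checking each validity diagonal entry against its comparison values:
JS (methods 1·2): 0.54 vs {0.50, 0.44} → pass.
JS (methods 1·3): 0.49 vs {0.50, 0.43} → fail.
JS (methods 2·3): 0.62 vs {0.44, 0.43} → pass.
Rum (methods 1·2): 0.45 vs {0.50, 0.44} → fail.
Rum (methods 1·3): 0.61 vs {0.50, 0.43} → pass.
Rum (methods 2·3): 0.53 vs {0.44, 0.43} → pass.
2 of 6 fail.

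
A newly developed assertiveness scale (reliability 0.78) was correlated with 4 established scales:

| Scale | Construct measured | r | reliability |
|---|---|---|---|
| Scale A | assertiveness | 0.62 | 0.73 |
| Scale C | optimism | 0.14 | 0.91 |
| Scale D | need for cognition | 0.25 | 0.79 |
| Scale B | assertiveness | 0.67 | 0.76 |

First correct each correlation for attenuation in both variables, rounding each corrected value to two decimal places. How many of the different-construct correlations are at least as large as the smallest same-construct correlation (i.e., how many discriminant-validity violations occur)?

0

Disattenuated r (r / √(r_scale · r_new)):
  Scale A (conv): 0.62 / √(0.73·0.78) = 0.82
  Scale C (disc): 0.14 / √(0.91·0.78) = 0.17
  Scale D (disc): 0.25 / √(0.79·0.78) = 0.32
  Scale B (conv): 0.67 / √(0.76·0.78) = 0.87
Smallest convergent = 0.82. Discriminant values: 0.17, 0.32; count ≥ 0.82 → 0.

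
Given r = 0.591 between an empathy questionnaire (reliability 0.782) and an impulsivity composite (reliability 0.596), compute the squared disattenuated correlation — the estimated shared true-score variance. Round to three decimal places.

Disattenuated r = 0.591 / √(0.782 × 0.596) = 0.591 / 0.6827 = 0.8657.
Shared true-score variance = 0.8657² = 0.7494 ≈ 0.749.

0.749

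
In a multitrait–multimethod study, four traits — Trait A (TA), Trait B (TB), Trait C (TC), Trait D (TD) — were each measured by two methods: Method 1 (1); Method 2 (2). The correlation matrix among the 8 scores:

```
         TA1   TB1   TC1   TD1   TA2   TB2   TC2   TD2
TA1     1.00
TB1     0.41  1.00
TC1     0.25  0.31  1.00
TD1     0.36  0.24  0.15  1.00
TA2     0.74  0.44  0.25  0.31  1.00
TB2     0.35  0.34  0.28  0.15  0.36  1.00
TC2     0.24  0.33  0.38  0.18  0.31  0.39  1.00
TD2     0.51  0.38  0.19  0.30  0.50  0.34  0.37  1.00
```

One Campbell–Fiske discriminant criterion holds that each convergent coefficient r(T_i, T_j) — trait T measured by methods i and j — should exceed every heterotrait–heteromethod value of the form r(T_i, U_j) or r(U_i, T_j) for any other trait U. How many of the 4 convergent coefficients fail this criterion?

Convergent coefficients and their comparison sets:
TA (methods 1·2): 0.74 vs {0.35, 0.44, 0.24, 0.25, 0.51, 0.31} → pass.
TB (methods 1·2): 0.34 vs {0.44, 0.35, 0.33, 0.28, 0.38, 0.15} → fail.
TC (methods 1·2): 0.38 vs {0.25, 0.24, 0.28, 0.33, 0.19, 0.18} → pass.
TD (methods 1·2): 0.30 vs {0.31, 0.51, 0.15, 0.38, 0.18, 0.19} → fail.
2 of 4 fail.

2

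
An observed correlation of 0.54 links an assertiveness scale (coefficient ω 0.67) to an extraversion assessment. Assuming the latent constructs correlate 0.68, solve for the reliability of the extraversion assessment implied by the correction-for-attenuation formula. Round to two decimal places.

0.94

r_true = r_obs / √(r_xx · r_yy) ⇒ 0.68 = 0.54 / √(0.67 · r_yy).
√(0.67 · r_yy) = 0.54 / 0.68 = 0.7941; 0.67 · r_yy = 0.6306; r_yy = 0.6306 / 0.67 ≈ 0.94.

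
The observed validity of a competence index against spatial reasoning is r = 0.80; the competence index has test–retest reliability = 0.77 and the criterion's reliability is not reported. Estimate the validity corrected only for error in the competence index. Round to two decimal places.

0.91

Single correction: r_c = r_obs / √r_xx = 0.80 / √0.77 = 0.80 / 0.8775 ≈ 0.91.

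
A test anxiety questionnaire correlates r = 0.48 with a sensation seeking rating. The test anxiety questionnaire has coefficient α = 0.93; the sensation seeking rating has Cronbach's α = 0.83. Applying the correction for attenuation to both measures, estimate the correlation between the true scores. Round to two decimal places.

r_true = r_obs / √(r_xx · r_yy) = 0.48 / √(0.93 × 0.83) = 0.48 / √0.7719 = 0.48 / 0.8786 ≈ 0.55.

0.55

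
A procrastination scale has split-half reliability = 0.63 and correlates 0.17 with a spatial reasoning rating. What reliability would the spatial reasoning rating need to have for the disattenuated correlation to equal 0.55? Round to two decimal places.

0.15

r_true = r_obs / √(r_xx · r_yy) ⇒ 0.55 = 0.17 / √(0.63 · r_yy).
√(0.63 · r_yy) = 0.17 / 0.55 = 0.3091; 0.63 · r_yy = 0.0955; r_yy = 0.0955 / 0.63 ≈ 0.15.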